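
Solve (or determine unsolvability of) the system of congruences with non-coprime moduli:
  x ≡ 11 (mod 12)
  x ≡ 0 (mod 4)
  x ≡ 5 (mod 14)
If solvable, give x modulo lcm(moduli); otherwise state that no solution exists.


Moduli 12, 4, 14 are not pairwise coprime, so CRT works modulo lcm(m_i) when all pairwise compatibility conditions hold.
Pairwise compatibility: gcd(m_i, m_j) must divide a_i - a_j for every pair.
Merge one congruence at a time:
  Start: x ≡ 11 (mod 12).
  Combine with x ≡ 0 (mod 4): gcd(12, 4) = 4, and 0 - 11 = -11 is NOT divisible by 4.
    ⇒ system is inconsistent (no integer solution).

No solution (the system is inconsistent).


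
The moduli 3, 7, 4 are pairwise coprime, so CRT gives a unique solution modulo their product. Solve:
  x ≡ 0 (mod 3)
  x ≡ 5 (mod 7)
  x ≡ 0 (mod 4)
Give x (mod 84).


Moduli 3, 7, 4 are pairwise coprime; by CRT there is a unique solution modulo M = 3 · 7 · 4 = 84.
Solve pairwise, accumulating the modulus:
  Start with x ≡ 0 (mod 3).
  Combine with x ≡ 5 (mod 7): since gcd(3, 7) = 1, we get a unique residue mod 21.
    Write x = 0 + 3·t and substitute into x ≡ 5 (mod 7): 3·t ≡ 5 − 0 = 5 (mod 7).
    The inverse of 3 mod 7 is 5 (since 3·5 = 15 = 2·7 + 1), so t ≡ 5·5 = 25 ≡ 4 (mod 7).
    Then x = 0 + 3·4 = 12, valid modulo lcm(3, 7) = 21: x ≡ 12 (mod 21).
  Combine with x ≡ 0 (mod 4): since gcd(21, 4) = 1, we get a unique residue mod 84.
    Write x = 12 + 21·t and substitute into x ≡ 0 (mod 4): 21·t ≡ 0 − 12 = -12 (mod 4).
    Reduce coefficients mod 4: 1·t ≡ 0 (mod 4).
    So t ≡ 0 (mod 4).
    Then x = 12 + 21·0 = 12, valid modulo lcm(21, 4) = 84: x ≡ 12 (mod 84).
Verify: 12 mod 3 = 0 ✓, 12 mod 7 = 5 ✓, 12 mod 4 = 0 ✓.

x ≡ 12 (mod 84).


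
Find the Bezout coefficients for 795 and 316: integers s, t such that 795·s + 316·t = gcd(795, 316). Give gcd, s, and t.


Euclidean algorithm on (795, 316) — divide until remainder is 0:
  795 = 2 · 316 + 163
  316 = 1 · 163 + 153
  163 = 1 · 153 + 10
  153 = 15 · 10 + 3
  10 = 3 · 3 + 1
  3 = 3 · 1 + 0
gcd(795, 316) = 1.
Track Bezout coefficients alongside the remainders: start with r₀ = 795 = a·1 + b·0 (s = 1, t = 0) and r₁ = 316 = a·0 + b·1 (s = 0, t = 1); each new remainder r_{k+1} = r_{k-1} − q_k·r_k inherits s_{k+1} = s_{k-1} − q_k·s_k, t_{k+1} = t_{k-1} − q_k·t_k, so r_k = a·s_k + b·t_k at every step:
  q = 2: r = 163, s = 1 − 2·0 = 1, t = 0 − 2·1 = -2  (check: 795·1 + 316·(-2) = 163)
  q = 1: r = 153, s = 0 − 1·1 = -1, t = 1 − 1·(-2) = 3  (check: 795·(-1) + 316·3 = 153)
  q = 1: r = 10, s = 1 − 1·(-1) = 2, t = -2 − 1·3 = -5  (check: 795·2 + 316·(-5) = 10)
  q = 15: r = 3, s = -1 − 15·2 = -31, t = 3 − 15·(-5) = 78  (check: 795·(-31) + 316·78 = 3)
  q = 3: r = 1, s = 2 − 3·(-31) = 95, t = -5 − 3·78 = -239  (check: 795·95 + 316·(-239) = 1)
The row with r = 1 (the gcd) gives the Bezout coefficients s = 95, t = -239.
Result: 795 · (95) + 316 · (-239) = 1.

gcd(795, 316) = 1; s = 95, t = -239 (check: 795·95 + 316·(-239) = 1).


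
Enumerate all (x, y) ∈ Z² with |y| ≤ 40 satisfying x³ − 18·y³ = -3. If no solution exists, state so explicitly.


The equation is x³ - 18y³ = -3. For fixed y, x³ = 18·y³ − 3, so a solution requires the RHS to be a perfect cube.
Strategy: iterate y from -40 to 40, compute RHS = 18·y³ − 3, and check whether it is a (positive or negative) perfect cube.
Check small values of y:
  y = 0: RHS = -3 is not a perfect cube.
  y = 1: RHS = 15 is not a perfect cube.
  y = -1: RHS = -21 is not a perfect cube.
  y = 2: RHS = 141 is not a perfect cube.
  y = -2: RHS = -147 is not a perfect cube.
  y = 3: RHS = 483 is not a perfect cube.
  y = -3: RHS = -489 is not a perfect cube.
Continuing the search up to |y| = 40 finds no solutions either.
No (x, y) in the scanned range satisfies the equation.

No integer solutions with |y| ≤ 40.


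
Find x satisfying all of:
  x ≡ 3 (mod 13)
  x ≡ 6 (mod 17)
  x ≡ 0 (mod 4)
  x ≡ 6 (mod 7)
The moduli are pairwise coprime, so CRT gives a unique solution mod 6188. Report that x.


Product of moduli M = 13 · 17 · 4 · 7 = 6188.
Merge one congruence at a time:
  Start: x ≡ 3 (mod 13).
  Combine with x ≡ 6 (mod 17); new modulus lcm = 221.
    Write x = 3 + 13·t and substitute into x ≡ 6 (mod 17): 13·t ≡ 6 − 3 = 3 (mod 17).
    The inverse of 13 mod 17 is 4 (since 13·4 = 52 = 3·17 + 1), so t ≡ 4·3 = 12 ≡ 12 (mod 17).
    Then x = 3 + 13·12 = 159, valid modulo lcm(13, 17) = 221: x ≡ 159 (mod 221).
  Combine with x ≡ 0 (mod 4); new modulus lcm = 884.
    Write x = 159 + 221·t and substitute into x ≡ 0 (mod 4): 221·t ≡ 0 − 159 = -159 (mod 4).
    Reduce coefficients mod 4: 1·t ≡ 1 (mod 4).
    So t ≡ 1 (mod 4).
    Then x = 159 + 221·1 = 380, valid modulo lcm(221, 4) = 884: x ≡ 380 (mod 884).
  Combine with x ≡ 6 (mod 7); new modulus lcm = 6188.
    Write x = 380 + 884·t and substitute into x ≡ 6 (mod 7): 884·t ≡ 6 − 380 = -374 (mod 7).
    Reduce coefficients mod 7: 2·t ≡ 4 (mod 7).
    The inverse of 2 mod 7 is 4 (since 2·4 = 8 = 1·7 + 1), so t ≡ 4·4 = 16 ≡ 2 (mod 7).
    Then x = 380 + 884·2 = 2148, valid modulo lcm(884, 7) = 6188: x ≡ 2148 (mod 6188).
Verify against each original: 2148 mod 13 = 3, 2148 mod 17 = 6, 2148 mod 4 = 0, 2148 mod 7 = 6.

x ≡ 2148 (mod 6188).


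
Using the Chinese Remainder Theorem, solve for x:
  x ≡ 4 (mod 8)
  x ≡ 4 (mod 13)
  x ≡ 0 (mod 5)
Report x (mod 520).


Moduli 8, 13, 5 are pairwise coprime; by CRT there is a unique solution modulo M = 8 · 13 · 5 = 520.
Solve pairwise, accumulating the modulus:
  Start with x ≡ 4 (mod 8).
  Combine with x ≡ 4 (mod 13): since gcd(8, 13) = 1, we get a unique residue mod 104.
    Write x = 4 + 8·t and substitute into x ≡ 4 (mod 13): 8·t ≡ 4 − 4 = 0 (mod 13).
    The inverse of 8 mod 13 is 5 (since 8·5 = 40 = 3·13 + 1), so t ≡ 5·0 = 0 ≡ 0 (mod 13).
    Then x = 4 + 8·0 = 4, valid modulo lcm(8, 13) = 104: x ≡ 4 (mod 104).
  Combine with x ≡ 0 (mod 5): since gcd(104, 5) = 1, we get a unique residue mod 520.
    Write x = 4 + 104·t and substitute into x ≡ 0 (mod 5): 104·t ≡ 0 − 4 = -4 (mod 5).
    Reduce coefficients mod 5: 4·t ≡ 1 (mod 5).
    The inverse of 4 mod 5 is 4 (since 4·4 = 16 = 3·5 + 1), so t ≡ 4·1 = 4 ≡ 4 (mod 5).
    Then x = 4 + 104·4 = 420, valid modulo lcm(104, 5) = 520: x ≡ 420 (mod 520).
Verify: 420 mod 8 = 4 ✓, 420 mod 13 = 4 ✓, 420 mod 5 = 0 ✓.

x ≡ 420 (mod 520).


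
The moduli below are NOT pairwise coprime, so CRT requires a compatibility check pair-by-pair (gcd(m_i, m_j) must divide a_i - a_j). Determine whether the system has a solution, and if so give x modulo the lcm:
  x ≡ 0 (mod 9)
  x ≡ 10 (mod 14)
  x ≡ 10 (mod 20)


Moduli 9, 14, 20 are not pairwise coprime, so CRT works modulo lcm(m_i) when all pairwise compatibility conditions hold.
Pairwise compatibility: gcd(m_i, m_j) must divide a_i - a_j for every pair.
Merge one congruence at a time:
  Start: x ≡ 0 (mod 9).
  Combine with x ≡ 10 (mod 14): gcd(9, 14) = 1; 10 - 0 = 10, which IS divisible by 1, so compatible.
    Write x = 0 + 9·t and substitute into x ≡ 10 (mod 14): 9·t ≡ 10 − 0 = 10 (mod 14).
    The inverse of 9 mod 14 is 11 (since 9·11 = 99 = 7·14 + 1), so t ≡ 11·10 = 110 ≡ 12 (mod 14).
    Then x = 0 + 9·12 = 108, valid modulo lcm(9, 14) = 126: x ≡ 108 (mod 126).
  Combine with x ≡ 10 (mod 20): gcd(126, 20) = 2; 10 - 108 = -98, which IS divisible by 2, so compatible.
    Write x = 108 + 126·t and substitute into x ≡ 10 (mod 20): 126·t ≡ 10 − 108 = -98 (mod 20).
    Divide the congruence (and modulus) by g = 2: 63·t ≡ -49 (mod 10).
    Reduce coefficients mod 10: 3·t ≡ 1 (mod 10).
    The inverse of 3 mod 10 is 7 (since 3·7 = 21 = 2·10 + 1), so t ≡ 7·1 = 7 ≡ 7 (mod 10).
    Then x = 108 + 126·7 = 990, valid modulo lcm(126, 20) = 1260: x ≡ 990 (mod 1260).
Verify: 990 mod 9 = 0, 990 mod 14 = 10, 990 mod 20 = 10.

x ≡ 990 (mod 1260).


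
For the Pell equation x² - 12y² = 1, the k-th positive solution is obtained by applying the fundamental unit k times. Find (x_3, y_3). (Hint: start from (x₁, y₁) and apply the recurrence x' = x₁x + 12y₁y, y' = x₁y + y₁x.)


Step 1: Find the fundamental solution (x₁, y₁) of x² - 12y² = 1.
  Expand √12 as a continued fraction. a₀ = ⌊√12⌋ = 3; iterate m_{k+1} = d_k·a_k − m_k, d_{k+1} = (12 − m_{k+1}²)/d_k, a_{k+1} = ⌊(a₀ + m_{k+1})/d_{k+1}⌋ (starting m₀ = 0, d₀ = 1), with convergents p_k = a_k·p_{k-1} + p_{k-2}, q_k = a_k·q_{k-1} + q_{k-2} (p₋₁ = 1, q₋₁ = 0):
  k = 0: a₀ = 3; p₀/q₀ = 3/1; p₀² − 12·q₀² = 9 − 12 = -3.
  k = 1: m = 3, d = 3, a = ⌊(3 + 3)/3⌋ = 2; p/q = (2·3 + 1)/(2·1 + 0) = 7/2; p² − 12·q² = 49 − 48 = 1.
  The first convergent with p² − 12·q² = 1 gives the fundamental solution (x₁, y₁) = (7, 2).
Step 2: Apply the recurrence (x_{n+1}, y_{n+1}) = (x₁x_n + 12y₁y_n, x₁y_n + y₁x_n) repeatedly.
  From (x_1, y_1) = (7, 2): x_2 = 7·7 + 12·2·2 = 97; y_2 = 7·2 + 2·7 = 28.
  From (x_2, y_2) = (97, 28): x_3 = 7·97 + 12·2·28 = 1351; y_3 = 7·28 + 2·97 = 390.
Step 3: Verify x_3² - 12·y_3² = 1825201 - 1825200 = 1 (should be 1). ✓

(x_1, y_1) = (7, 2); (x_3, y_3) = (1351, 390).


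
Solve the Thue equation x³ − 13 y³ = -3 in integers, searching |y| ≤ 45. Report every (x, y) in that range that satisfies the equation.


The equation is x³ - 13y³ = -3. For fixed y, x³ = 13·y³ − 3, so a solution requires the RHS to be a perfect cube.
Strategy: iterate y from -45 to 45, compute RHS = 13·y³ − 3, and check whether it is a (positive or negative) perfect cube.
Check small values of y:
  y = 0: RHS = -3 is not a perfect cube.
  y = 1: RHS = 10 is not a perfect cube.
  y = -1: RHS = -16 is not a perfect cube.
  y = 2: RHS = 101 is not a perfect cube.
  y = -2: RHS = -107 is not a perfect cube.
  y = 3: RHS = 348 is not a perfect cube.
  y = -3: RHS = -354 is not a perfect cube.
Continuing the search up to |y| = 45 finds no solutions either.
No (x, y) in the scanned range satisfies the equation.

No integer solutions with |y| ≤ 45.


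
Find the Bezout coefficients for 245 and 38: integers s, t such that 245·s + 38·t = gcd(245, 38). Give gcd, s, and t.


Euclidean algorithm on (245, 38) — divide until remainder is 0:
  245 = 6 · 38 + 17
  38 = 2 · 17 + 4
  17 = 4 · 4 + 1
  4 = 4 · 1 + 0
gcd(245, 38) = 1.
Track Bezout coefficients alongside the remainders: start with r₀ = 245 = a·1 + b·0 (s = 1, t = 0) and r₁ = 38 = a·0 + b·1 (s = 0, t = 1); each new remainder r_{k+1} = r_{k-1} − q_k·r_k inherits s_{k+1} = s_{k-1} − q_k·s_k, t_{k+1} = t_{k-1} − q_k·t_k, so r_k = a·s_k + b·t_k at every step:
  q = 6: r = 17, s = 1 − 6·0 = 1, t = 0 − 6·1 = -6  (check: 245·1 + 38·(-6) = 17)
  q = 2: r = 4, s = 0 − 2·1 = -2, t = 1 − 2·(-6) = 13  (check: 245·(-2) + 38·13 = 4)
  q = 4: r = 1, s = 1 − 4·(-2) = 9, t = -6 − 4·13 = -58  (check: 245·9 + 38·(-58) = 1)
The row with r = 1 (the gcd) gives the Bezout coefficients s = 9, t = -58.
Result: 245 · (9) + 38 · (-58) = 1.

gcd(245, 38) = 1; s = 9, t = -58 (check: 245·9 + 38·(-58) = 1).


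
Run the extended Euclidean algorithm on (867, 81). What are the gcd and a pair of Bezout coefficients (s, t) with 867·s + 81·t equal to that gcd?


Euclidean algorithm on (867, 81) — divide until remainder is 0:
  867 = 10 · 81 + 57
  81 = 1 · 57 + 24
  57 = 2 · 24 + 9
  24 = 2 · 9 + 6
  9 = 1 · 6 + 3
  6 = 2 · 3 + 0
gcd(867, 81) = 3.
Track Bezout coefficients alongside the remainders: start with r₀ = 867 = a·1 + b·0 (s = 1, t = 0) and r₁ = 81 = a·0 + b·1 (s = 0, t = 1); each new remainder r_{k+1} = r_{k-1} − q_k·r_k inherits s_{k+1} = s_{k-1} − q_k·s_k, t_{k+1} = t_{k-1} − q_k·t_k, so r_k = a·s_k + b·t_k at every step:
  q = 10: r = 57, s = 1 − 10·0 = 1, t = 0 − 10·1 = -10  (check: 867·1 + 81·(-10) = 57)
  q = 1: r = 24, s = 0 − 1·1 = -1, t = 1 − 1·(-10) = 11  (check: 867·(-1) + 81·11 = 24)
  q = 2: r = 9, s = 1 − 2·(-1) = 3, t = -10 − 2·11 = -32  (check: 867·3 + 81·(-32) = 9)
  q = 2: r = 6, s = -1 − 2·3 = -7, t = 11 − 2·(-32) = 75  (check: 867·(-7) + 81·75 = 6)
  q = 1: r = 3, s = 3 − 1·(-7) = 10, t = -32 − 1·75 = -107  (check: 867·10 + 81·(-107) = 3)
The row with r = 3 (the gcd) gives the Bezout coefficients s = 10, t = -107.
Result: 867 · (10) + 81 · (-107) = 3.

gcd(867, 81) = 3; s = 10, t = -107 (check: 867·10 + 81·(-107) = 3).


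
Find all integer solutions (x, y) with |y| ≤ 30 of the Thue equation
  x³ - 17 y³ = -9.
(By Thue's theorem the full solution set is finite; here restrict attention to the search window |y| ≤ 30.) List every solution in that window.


The equation is x³ - 17y³ = -9. For fixed y, x³ = 17·y³ − 9, so a solution requires the RHS to be a perfect cube.
Strategy: iterate y from -30 to 30, compute RHS = 17·y³ − 9, and check whether it is a (positive or negative) perfect cube.
Check small values of y:
  y = 0: RHS = -9 is not a perfect cube.
  y = 1: RHS = 8 = (2)³ ⇒ x = 2 works.
  y = -1: RHS = -26 is not a perfect cube.
  y = 2: RHS = 127 is not a perfect cube.
  y = -2: RHS = -145 is not a perfect cube.
  y = 3: RHS = 450 is not a perfect cube.
  y = -3: RHS = -468 is not a perfect cube.
Continuing the search up to |y| = 30 finds no further solutions beyond those listed.
Collected solutions: (2, 1).

Solutions (with |y| ≤ 30): (2, 1).


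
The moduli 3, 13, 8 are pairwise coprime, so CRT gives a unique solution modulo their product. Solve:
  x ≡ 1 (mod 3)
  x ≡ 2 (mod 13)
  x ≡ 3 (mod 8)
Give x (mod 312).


Moduli 3, 13, 8 are pairwise coprime; by CRT there is a unique solution modulo M = 3 · 13 · 8 = 312.
Solve pairwise, accumulating the modulus:
  Start with x ≡ 1 (mod 3).
  Combine with x ≡ 2 (mod 13): since gcd(3, 13) = 1, we get a unique residue mod 39.
    Write x = 1 + 3·t and substitute into x ≡ 2 (mod 13): 3·t ≡ 2 − 1 = 1 (mod 13).
    The inverse of 3 mod 13 is 9 (since 3·9 = 27 = 2·13 + 1), so t ≡ 9·1 = 9 ≡ 9 (mod 13).
    Then x = 1 + 3·9 = 28, valid modulo lcm(3, 13) = 39: x ≡ 28 (mod 39).
  Combine with x ≡ 3 (mod 8): since gcd(39, 8) = 1, we get a unique residue mod 312.
    Write x = 28 + 39·t and substitute into x ≡ 3 (mod 8): 39·t ≡ 3 − 28 = -25 (mod 8).
    Reduce coefficients mod 8: 7·t ≡ 7 (mod 8).
    The inverse of 7 mod 8 is 7 (since 7·7 = 49 = 6·8 + 1), so t ≡ 7·7 = 49 ≡ 1 (mod 8).
    Then x = 28 + 39·1 = 67, valid modulo lcm(39, 8) = 312: x ≡ 67 (mod 312).
Verify: 67 mod 3 = 1 ✓, 67 mod 13 = 2 ✓, 67 mod 8 = 3 ✓.

x ≡ 67 (mod 312).


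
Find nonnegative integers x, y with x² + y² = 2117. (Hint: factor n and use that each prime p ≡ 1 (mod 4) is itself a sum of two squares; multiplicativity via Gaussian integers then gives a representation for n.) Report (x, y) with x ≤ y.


Step 1: Factor n = 2117 = 29 · 73.
Step 2: Check the mod-4 condition on each prime factor: 29 ≡ 1 (mod 4), exponent 1; 73 ≡ 1 (mod 4), exponent 1.
All primes ≡ 3 (mod 4) appear to even exponent (or don't appear), so by the two-squares theorem n IS expressible as a sum of two squares.
Step 3: Build a representation. Here n = 29 · 73 is a product of primes ≡ 1 (mod 4). Each prime p ≡ 1 (mod 4) is itself a sum of two squares; find a² by testing p − a² for a perfect square:
  29: 29 − 1² = 28, 29 − 2² = 25 = 5² ⇒ 29 = 2² + 5².
  73: 73 − 1² = 72, 73 − 2² = 69, 73 − 3² = 64 = 8² ⇒ 73 = 3² + 8².
  Combine using the Brahmagupta–Fibonacci identity (a² + b²)(c² + d²) = (ac − bd)² + (ad + bc)² = (ac + bd)² + (ad − bc)²:
  29 · 73 = 2117: from (2² + 5²)(3² + 8²), take (2·3 − 5·8, 2·8 + 5·3) = (6 − 40, 16 + 15) = (-34, 31); dropping signs (only squares matter) gives (34, 31); check 34² + 31² = 1156 + 961 = 2117 ✓.
Step 4: Order so x ≤ y and verify: 31² + 34² = 961 + 1156 = 2117 = n. ✓

n = 2117 = 31² + 34² (one valid representation with x ≤ y).


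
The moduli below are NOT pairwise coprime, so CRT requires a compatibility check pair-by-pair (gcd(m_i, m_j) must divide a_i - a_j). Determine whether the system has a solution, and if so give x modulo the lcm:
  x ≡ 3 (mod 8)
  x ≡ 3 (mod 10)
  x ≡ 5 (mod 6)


Moduli 8, 10, 6 are not pairwise coprime, so CRT works modulo lcm(m_i) when all pairwise compatibility conditions hold.
Pairwise compatibility: gcd(m_i, m_j) must divide a_i - a_j for every pair.
Merge one congruence at a time:
  Start: x ≡ 3 (mod 8).
  Combine with x ≡ 3 (mod 10): gcd(8, 10) = 2; 3 - 3 = 0, which IS divisible by 2, so compatible.
    Write x = 3 + 8·t and substitute into x ≡ 3 (mod 10): 8·t ≡ 3 − 3 = 0 (mod 10).
    Divide the congruence (and modulus) by g = 2: 4·t ≡ 0 (mod 5).
    The inverse of 4 mod 5 is 4 (since 4·4 = 16 = 3·5 + 1), so t ≡ 4·0 = 0 ≡ 0 (mod 5).
    Then x = 3 + 8·0 = 3, valid modulo lcm(8, 10) = 40: x ≡ 3 (mod 40).
  Combine with x ≡ 5 (mod 6): gcd(40, 6) = 2; 5 - 3 = 2, which IS divisible by 2, so compatible.
    Write x = 3 + 40·t and substitute into x ≡ 5 (mod 6): 40·t ≡ 5 − 3 = 2 (mod 6).
    Divide the congruence (and modulus) by g = 2: 20·t ≡ 1 (mod 3).
    Reduce coefficients mod 3: 2·t ≡ 1 (mod 3).
    The inverse of 2 mod 3 is 2 (since 2·2 = 4 = 1·3 + 1), so t ≡ 2·1 = 2 ≡ 2 (mod 3).
    Then x = 3 + 40·2 = 83, valid modulo lcm(40, 6) = 120: x ≡ 83 (mod 120).
Verify: 83 mod 8 = 3, 83 mod 10 = 3, 83 mod 6 = 5.

x ≡ 83 (mod 120).


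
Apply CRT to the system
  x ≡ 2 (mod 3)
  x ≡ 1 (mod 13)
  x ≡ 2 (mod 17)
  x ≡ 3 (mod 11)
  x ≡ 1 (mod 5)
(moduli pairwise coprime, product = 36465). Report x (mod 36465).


Product of moduli M = 3 · 13 · 17 · 11 · 5 = 36465.
Merge one congruence at a time:
  Start: x ≡ 2 (mod 3).
  Combine with x ≡ 1 (mod 13); new modulus lcm = 39.
    Write x = 2 + 3·t and substitute into x ≡ 1 (mod 13): 3·t ≡ 1 − 2 = -1 (mod 13).
    Reduce coefficients mod 13: 3·t ≡ 12 (mod 13).
    The inverse of 3 mod 13 is 9 (since 3·9 = 27 = 2·13 + 1), so t ≡ 9·12 = 108 ≡ 4 (mod 13).
    Then x = 2 + 3·4 = 14, valid modulo lcm(3, 13) = 39: x ≡ 14 (mod 39).
  Combine with x ≡ 2 (mod 17); new modulus lcm = 663.
    Write x = 14 + 39·t and substitute into x ≡ 2 (mod 17): 39·t ≡ 2 − 14 = -12 (mod 17).
    Reduce coefficients mod 17: 5·t ≡ 5 (mod 17).
    The inverse of 5 mod 17 is 7 (since 5·7 = 35 = 2·17 + 1), so t ≡ 7·5 = 35 ≡ 1 (mod 17).
    Then x = 14 + 39·1 = 53, valid modulo lcm(39, 17) = 663: x ≡ 53 (mod 663).
  Combine with x ≡ 3 (mod 11); new modulus lcm = 7293.
    Write x = 53 + 663·t and substitute into x ≡ 3 (mod 11): 663·t ≡ 3 − 53 = -50 (mod 11).
    Reduce coefficients mod 11: 3·t ≡ 5 (mod 11).
    The inverse of 3 mod 11 is 4 (since 3·4 = 12 = 1·11 + 1), so t ≡ 4·5 = 20 ≡ 9 (mod 11).
    Then x = 53 + 663·9 = 6020, valid modulo lcm(663, 11) = 7293: x ≡ 6020 (mod 7293).
  Combine with x ≡ 1 (mod 5); new modulus lcm = 36465.
    Write x = 6020 + 7293·t and substitute into x ≡ 1 (mod 5): 7293·t ≡ 1 − 6020 = -6019 (mod 5).
    Reduce coefficients mod 5: 3·t ≡ 1 (mod 5).
    The inverse of 3 mod 5 is 2 (since 3·2 = 6 = 1·5 + 1), so t ≡ 2·1 = 2 ≡ 2 (mod 5).
    Then x = 6020 + 7293·2 = 20606, valid modulo lcm(7293, 5) = 36465: x ≡ 20606 (mod 36465).
Verify against each original: 20606 mod 3 = 2, 20606 mod 13 = 1, 20606 mod 17 = 2, 20606 mod 11 = 3, 20606 mod 5 = 1.

x ≡ 20606 (mod 36465).


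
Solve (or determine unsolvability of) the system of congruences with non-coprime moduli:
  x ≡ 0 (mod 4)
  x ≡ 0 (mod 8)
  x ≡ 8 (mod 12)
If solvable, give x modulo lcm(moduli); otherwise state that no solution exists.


Moduli 4, 8, 12 are not pairwise coprime, so CRT works modulo lcm(m_i) when all pairwise compatibility conditions hold.
Pairwise compatibility: gcd(m_i, m_j) must divide a_i - a_j for every pair.
Merge one congruence at a time:
  Start: x ≡ 0 (mod 4).
  Combine with x ≡ 0 (mod 8): gcd(4, 8) = 4; 0 - 0 = 0, which IS divisible by 4, so compatible.
    Write x = 0 + 4·t and substitute into x ≡ 0 (mod 8): 4·t ≡ 0 − 0 = 0 (mod 8).
    Divide the congruence (and modulus) by g = 4: 1·t ≡ 0 (mod 2).
    So t ≡ 0 (mod 2).
    Then x = 0 + 4·0 = 0, valid modulo lcm(4, 8) = 8: x ≡ 0 (mod 8).
  Combine with x ≡ 8 (mod 12): gcd(8, 12) = 4; 8 - 0 = 8, which IS divisible by 4, so compatible.
    Write x = 0 + 8·t and substitute into x ≡ 8 (mod 12): 8·t ≡ 8 − 0 = 8 (mod 12).
    Divide the congruence (and modulus) by g = 4: 2·t ≡ 2 (mod 3).
    The inverse of 2 mod 3 is 2 (since 2·2 = 4 = 1·3 + 1), so t ≡ 2·2 = 4 ≡ 1 (mod 3).
    Then x = 0 + 8·1 = 8, valid modulo lcm(8, 12) = 24: x ≡ 8 (mod 24).
Verify: 8 mod 4 = 0, 8 mod 8 = 0, 8 mod 12 = 8.

x ≡ 8 (mod 24).


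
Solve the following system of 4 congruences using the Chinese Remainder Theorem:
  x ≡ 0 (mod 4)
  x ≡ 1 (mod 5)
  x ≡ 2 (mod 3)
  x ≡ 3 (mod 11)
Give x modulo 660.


Product of moduli M = 4 · 5 · 3 · 11 = 660.
Merge one congruence at a time:
  Start: x ≡ 0 (mod 4).
  Combine with x ≡ 1 (mod 5); new modulus lcm = 20.
    Write x = 0 + 4·t and substitute into x ≡ 1 (mod 5): 4·t ≡ 1 − 0 = 1 (mod 5).
    The inverse of 4 mod 5 is 4 (since 4·4 = 16 = 3·5 + 1), so t ≡ 4·1 = 4 ≡ 4 (mod 5).
    Then x = 0 + 4·4 = 16, valid modulo lcm(4, 5) = 20: x ≡ 16 (mod 20).
  Combine with x ≡ 2 (mod 3); new modulus lcm = 60.
    Write x = 16 + 20·t and substitute into x ≡ 2 (mod 3): 20·t ≡ 2 − 16 = -14 (mod 3).
    Reduce coefficients mod 3: 2·t ≡ 1 (mod 3).
    The inverse of 2 mod 3 is 2 (since 2·2 = 4 = 1·3 + 1), so t ≡ 2·1 = 2 ≡ 2 (mod 3).
    Then x = 16 + 20·2 = 56, valid modulo lcm(20, 3) = 60: x ≡ 56 (mod 60).
  Combine with x ≡ 3 (mod 11); new modulus lcm = 660.
    Write x = 56 + 60·t and substitute into x ≡ 3 (mod 11): 60·t ≡ 3 − 56 = -53 (mod 11).
    Reduce coefficients mod 11: 5·t ≡ 2 (mod 11).
    The inverse of 5 mod 11 is 9 (since 5·9 = 45 = 4·11 + 1), so t ≡ 9·2 = 18 ≡ 7 (mod 11).
    Then x = 56 + 60·7 = 476, valid modulo lcm(60, 11) = 660: x ≡ 476 (mod 660).
Verify against each original: 476 mod 4 = 0, 476 mod 5 = 1, 476 mod 3 = 2, 476 mod 11 = 3.

x ≡ 476 (mod 660).


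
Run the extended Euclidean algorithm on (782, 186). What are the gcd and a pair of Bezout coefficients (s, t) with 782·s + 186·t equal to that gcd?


Euclidean algorithm on (782, 186) — divide until remainder is 0:
  782 = 4 · 186 + 38
  186 = 4 · 38 + 34
  38 = 1 · 34 + 4
  34 = 8 · 4 + 2
  4 = 2 · 2 + 0
gcd(782, 186) = 2.
Track Bezout coefficients alongside the remainders: start with r₀ = 782 = a·1 + b·0 (s = 1, t = 0) and r₁ = 186 = a·0 + b·1 (s = 0, t = 1); each new remainder r_{k+1} = r_{k-1} − q_k·r_k inherits s_{k+1} = s_{k-1} − q_k·s_k, t_{k+1} = t_{k-1} − q_k·t_k, so r_k = a·s_k + b·t_k at every step:
  q = 4: r = 38, s = 1 − 4·0 = 1, t = 0 − 4·1 = -4  (check: 782·1 + 186·(-4) = 38)
  q = 4: r = 34, s = 0 − 4·1 = -4, t = 1 − 4·(-4) = 17  (check: 782·(-4) + 186·17 = 34)
  q = 1: r = 4, s = 1 − 1·(-4) = 5, t = -4 − 1·17 = -21  (check: 782·5 + 186·(-21) = 4)
  q = 8: r = 2, s = -4 − 8·5 = -44, t = 17 − 8·(-21) = 185  (check: 782·(-44) + 186·185 = 2)
The row with r = 2 (the gcd) gives the Bezout coefficients s = -44, t = 185.
Result: 782 · (-44) + 186 · (185) = 2.

gcd(782, 186) = 2; s = -44, t = 185 (check: 782·(-44) + 186·185 = 2).


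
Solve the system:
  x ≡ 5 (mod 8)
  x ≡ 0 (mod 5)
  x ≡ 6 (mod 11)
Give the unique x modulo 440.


Moduli 8, 5, 11 are pairwise coprime; by CRT there is a unique solution modulo M = 8 · 5 · 11 = 440.
Solve pairwise, accumulating the modulus:
  Start with x ≡ 5 (mod 8).
  Combine with x ≡ 0 (mod 5): since gcd(8, 5) = 1, we get a unique residue mod 40.
    Write x = 5 + 8·t and substitute into x ≡ 0 (mod 5): 8·t ≡ 0 − 5 = -5 (mod 5).
    Reduce coefficients mod 5: 3·t ≡ 0 (mod 5).
    The inverse of 3 mod 5 is 2 (since 3·2 = 6 = 1·5 + 1), so t ≡ 2·0 = 0 ≡ 0 (mod 5).
    Then x = 5 + 8·0 = 5, valid modulo lcm(8, 5) = 40: x ≡ 5 (mod 40).
  Combine with x ≡ 6 (mod 11): since gcd(40, 11) = 1, we get a unique residue mod 440.
    Write x = 5 + 40·t and substitute into x ≡ 6 (mod 11): 40·t ≡ 6 − 5 = 1 (mod 11).
    Reduce coefficients mod 11: 7·t ≡ 1 (mod 11).
    The inverse of 7 mod 11 is 8 (since 7·8 = 56 = 5·11 + 1), so t ≡ 8·1 = 8 ≡ 8 (mod 11).
    Then x = 5 + 40·8 = 325, valid modulo lcm(40, 11) = 440: x ≡ 325 (mod 440).
Verify: 325 mod 8 = 5 ✓, 325 mod 5 = 0 ✓, 325 mod 11 = 6 ✓.

x ≡ 325 (mod 440).


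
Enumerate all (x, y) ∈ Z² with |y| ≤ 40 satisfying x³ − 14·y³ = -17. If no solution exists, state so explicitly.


The equation is x³ - 14y³ = -17. For fixed y, x³ = 14·y³ − 17, so a solution requires the RHS to be a perfect cube.
Strategy: iterate y from -40 to 40, compute RHS = 14·y³ − 17, and check whether it is a (positive or negative) perfect cube.
Check small values of y:
  y = 0: RHS = -17 is not a perfect cube.
  y = 1: RHS = -3 is not a perfect cube.
  y = -1: RHS = -31 is not a perfect cube.
  y = 2: RHS = 95 is not a perfect cube.
  y = -2: RHS = -129 is not a perfect cube.
  y = 3: RHS = 361 is not a perfect cube.
  y = -3: RHS = -395 is not a perfect cube.
Continuing the search up to |y| = 40 finds no solutions either.
No (x, y) in the scanned range satisfies the equation.

No integer solutions with |y| ≤ 40.


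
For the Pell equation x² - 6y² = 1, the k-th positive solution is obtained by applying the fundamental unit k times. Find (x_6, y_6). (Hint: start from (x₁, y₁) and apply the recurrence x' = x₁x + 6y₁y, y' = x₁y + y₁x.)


Step 1: Find the fundamental solution (x₁, y₁) of x² - 6y² = 1.
  Expand √6 as a continued fraction. a₀ = ⌊√6⌋ = 2; iterate m_{k+1} = d_k·a_k − m_k, d_{k+1} = (6 − m_{k+1}²)/d_k, a_{k+1} = ⌊(a₀ + m_{k+1})/d_{k+1}⌋ (starting m₀ = 0, d₀ = 1), with convergents p_k = a_k·p_{k-1} + p_{k-2}, q_k = a_k·q_{k-1} + q_{k-2} (p₋₁ = 1, q₋₁ = 0):
  k = 0: a₀ = 2; p₀/q₀ = 2/1; p₀² − 6·q₀² = 4 − 6 = -2.
  k = 1: m = 2, d = 2, a = ⌊(2 + 2)/2⌋ = 2; p/q = (2·2 + 1)/(2·1 + 0) = 5/2; p² − 6·q² = 25 − 24 = 1.
  The first convergent with p² − 6·q² = 1 gives the fundamental solution (x₁, y₁) = (5, 2).
Step 2: Apply the recurrence (x_{n+1}, y_{n+1}) = (x₁x_n + 6y₁y_n, x₁y_n + y₁x_n) repeatedly.
  From (x_1, y_1) = (5, 2): x_2 = 5·5 + 6·2·2 = 49; y_2 = 5·2 + 2·5 = 20.
  From (x_2, y_2) = (49, 20): x_3 = 5·49 + 6·2·20 = 485; y_3 = 5·20 + 2·49 = 198.
  From (x_3, y_3) = (485, 198): x_4 = 5·485 + 6·2·198 = 4801; y_4 = 5·198 + 2·485 = 1960.
  From (x_4, y_4) = (4801, 1960): x_5 = 5·4801 + 6·2·1960 = 47525; y_5 = 5·1960 + 2·4801 = 19402.
  From (x_5, y_5) = (47525, 19402): x_6 = 5·47525 + 6·2·19402 = 470449; y_6 = 5·19402 + 2·47525 = 192060.
Step 3: Verify x_6² - 6·y_6² = 221322261601 - 221322261600 = 1 (should be 1). ✓

(x_1, y_1) = (5, 2); (x_6, y_6) = (470449, 192060).


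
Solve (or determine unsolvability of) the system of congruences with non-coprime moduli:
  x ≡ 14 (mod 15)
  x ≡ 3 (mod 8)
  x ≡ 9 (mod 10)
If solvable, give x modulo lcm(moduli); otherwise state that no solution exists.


Moduli 15, 8, 10 are not pairwise coprime, so CRT works modulo lcm(m_i) when all pairwise compatibility conditions hold.
Pairwise compatibility: gcd(m_i, m_j) must divide a_i - a_j for every pair.
Merge one congruence at a time:
  Start: x ≡ 14 (mod 15).
  Combine with x ≡ 3 (mod 8): gcd(15, 8) = 1; 3 - 14 = -11, which IS divisible by 1, so compatible.
    Write x = 14 + 15·t and substitute into x ≡ 3 (mod 8): 15·t ≡ 3 − 14 = -11 (mod 8).
    Reduce coefficients mod 8: 7·t ≡ 5 (mod 8).
    The inverse of 7 mod 8 is 7 (since 7·7 = 49 = 6·8 + 1), so t ≡ 7·5 = 35 ≡ 3 (mod 8).
    Then x = 14 + 15·3 = 59, valid modulo lcm(15, 8) = 120: x ≡ 59 (mod 120).
  Combine with x ≡ 9 (mod 10): gcd(120, 10) = 10; 9 - 59 = -50, which IS divisible by 10, so compatible.
    Write x = 59 + 120·t and substitute into x ≡ 9 (mod 10): 120·t ≡ 9 − 59 = -50 (mod 10).
    Divide the congruence (and modulus) by g = 10: 12·t ≡ -5 (mod 1).
    Modulo 1 every t works; take t = 0.
    Then x = 59 + 120·0 = 59, valid modulo lcm(120, 10) = 120: x ≡ 59 (mod 120).
Verify: 59 mod 15 = 14, 59 mod 8 = 3, 59 mod 10 = 9.

x ≡ 59 (mod 120).


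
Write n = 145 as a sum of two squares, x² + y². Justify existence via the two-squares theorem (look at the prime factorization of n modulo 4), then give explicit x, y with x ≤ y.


Step 1: Factor n = 145 = 5 · 29.
Step 2: Check the mod-4 condition on each prime factor: 5 ≡ 1 (mod 4), exponent 1; 29 ≡ 1 (mod 4), exponent 1.
All primes ≡ 3 (mod 4) appear to even exponent (or don't appear), so by the two-squares theorem n IS expressible as a sum of two squares.
Step 3: Build a representation. Here n = 5 · 29 is a product of primes ≡ 1 (mod 4). Each prime p ≡ 1 (mod 4) is itself a sum of two squares; find a² by testing p − a² for a perfect square:
  5: 5 − 1² = 4 = 2² ⇒ 5 = 1² + 2².
  29: 29 − 1² = 28, 29 − 2² = 25 = 5² ⇒ 29 = 2² + 5².
  Combine using the Brahmagupta–Fibonacci identity (a² + b²)(c² + d²) = (ac − bd)² + (ad + bc)² = (ac + bd)² + (ad − bc)²:
  5 · 29 = 145: from (1² + 2²)(2² + 5²), take (1·2 − 2·5, 1·5 + 2·2) = (2 − 10, 5 + 4) = (-8, 9); dropping signs (only squares matter) gives (8, 9); check 8² + 9² = 64 + 81 = 145 ✓.
Step 4: Order so x ≤ y and verify: 8² + 9² = 64 + 81 = 145 = n. ✓

n = 145 = 8² + 9² (one valid representation with x ≤ y).


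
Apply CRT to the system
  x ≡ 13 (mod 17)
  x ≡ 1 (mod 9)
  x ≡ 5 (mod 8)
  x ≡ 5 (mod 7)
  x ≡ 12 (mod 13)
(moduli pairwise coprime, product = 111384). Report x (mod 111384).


Product of moduli M = 17 · 9 · 8 · 7 · 13 = 111384.
Merge one congruence at a time:
  Start: x ≡ 13 (mod 17).
  Combine with x ≡ 1 (mod 9); new modulus lcm = 153.
    Write x = 13 + 17·t and substitute into x ≡ 1 (mod 9): 17·t ≡ 1 − 13 = -12 (mod 9).
    Reduce coefficients mod 9: 8·t ≡ 6 (mod 9).
    The inverse of 8 mod 9 is 8 (since 8·8 = 64 = 7·9 + 1), so t ≡ 8·6 = 48 ≡ 3 (mod 9).
    Then x = 13 + 17·3 = 64, valid modulo lcm(17, 9) = 153: x ≡ 64 (mod 153).
  Combine with x ≡ 5 (mod 8); new modulus lcm = 1224.
    Write x = 64 + 153·t and substitute into x ≡ 5 (mod 8): 153·t ≡ 5 − 64 = -59 (mod 8).
    Reduce coefficients mod 8: 1·t ≡ 5 (mod 8).
    So t ≡ 5 (mod 8).
    Then x = 64 + 153·5 = 829, valid modulo lcm(153, 8) = 1224: x ≡ 829 (mod 1224).
  Combine with x ≡ 5 (mod 7); new modulus lcm = 8568.
    Write x = 829 + 1224·t and substitute into x ≡ 5 (mod 7): 1224·t ≡ 5 − 829 = -824 (mod 7).
    Reduce coefficients mod 7: 6·t ≡ 2 (mod 7).
    The inverse of 6 mod 7 is 6 (since 6·6 = 36 = 5·7 + 1), so t ≡ 6·2 = 12 ≡ 5 (mod 7).
    Then x = 829 + 1224·5 = 6949, valid modulo lcm(1224, 7) = 8568: x ≡ 6949 (mod 8568).
  Combine with x ≡ 12 (mod 13); new modulus lcm = 111384.
    Write x = 6949 + 8568·t and substitute into x ≡ 12 (mod 13): 8568·t ≡ 12 − 6949 = -6937 (mod 13).
    Reduce coefficients mod 13: 1·t ≡ 5 (mod 13).
    So t ≡ 5 (mod 13).
    Then x = 6949 + 8568·5 = 49789, valid modulo lcm(8568, 13) = 111384: x ≡ 49789 (mod 111384).
Verify against each original: 49789 mod 17 = 13, 49789 mod 9 = 1, 49789 mod 8 = 5, 49789 mod 7 = 5, 49789 mod 13 = 12.

x ≡ 49789 (mod 111384).


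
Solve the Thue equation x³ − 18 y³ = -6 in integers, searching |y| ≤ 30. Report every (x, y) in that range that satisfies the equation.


The equation is x³ - 18y³ = -6. For fixed y, x³ = 18·y³ − 6, so a solution requires the RHS to be a perfect cube.
Strategy: iterate y from -30 to 30, compute RHS = 18·y³ − 6, and check whether it is a (positive or negative) perfect cube.
Check small values of y:
  y = 0: RHS = -6 is not a perfect cube.
  y = 1: RHS = 12 is not a perfect cube.
  y = -1: RHS = -24 is not a perfect cube.
  y = 2: RHS = 138 is not a perfect cube.
  y = -2: RHS = -150 is not a perfect cube.
  y = 3: RHS = 480 is not a perfect cube.
  y = -3: RHS = -492 is not a perfect cube.
Continuing the search up to |y| = 30 finds no solutions either.
No (x, y) in the scanned range satisfies the equation.

No integer solutions with |y| ≤ 30.


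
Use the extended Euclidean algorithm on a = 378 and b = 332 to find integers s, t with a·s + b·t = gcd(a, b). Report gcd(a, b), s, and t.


Euclidean algorithm on (378, 332) — divide until remainder is 0:
  378 = 1 · 332 + 46
  332 = 7 · 46 + 10
  46 = 4 · 10 + 6
  10 = 1 · 6 + 4
  6 = 1 · 4 + 2
  4 = 2 · 2 + 0
gcd(378, 332) = 2.
Track Bezout coefficients alongside the remainders: start with r₀ = 378 = a·1 + b·0 (s = 1, t = 0) and r₁ = 332 = a·0 + b·1 (s = 0, t = 1); each new remainder r_{k+1} = r_{k-1} − q_k·r_k inherits s_{k+1} = s_{k-1} − q_k·s_k, t_{k+1} = t_{k-1} − q_k·t_k, so r_k = a·s_k + b·t_k at every step:
  q = 1: r = 46, s = 1 − 1·0 = 1, t = 0 − 1·1 = -1  (check: 378·1 + 332·(-1) = 46)
  q = 7: r = 10, s = 0 − 7·1 = -7, t = 1 − 7·(-1) = 8  (check: 378·(-7) + 332·8 = 10)
  q = 4: r = 6, s = 1 − 4·(-7) = 29, t = -1 − 4·8 = -33  (check: 378·29 + 332·(-33) = 6)
  q = 1: r = 4, s = -7 − 1·29 = -36, t = 8 − 1·(-33) = 41  (check: 378·(-36) + 332·41 = 4)
  q = 1: r = 2, s = 29 − 1·(-36) = 65, t = -33 − 1·41 = -74  (check: 378·65 + 332·(-74) = 2)
The row with r = 2 (the gcd) gives the Bezout coefficients s = 65, t = -74.
Result: 378 · (65) + 332 · (-74) = 2.

gcd(378, 332) = 2; s = 65, t = -74 (check: 378·65 + 332·(-74) = 2).


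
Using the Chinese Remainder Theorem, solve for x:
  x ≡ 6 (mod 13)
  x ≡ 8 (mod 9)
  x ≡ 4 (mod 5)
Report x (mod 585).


Moduli 13, 9, 5 are pairwise coprime; by CRT there is a unique solution modulo M = 13 · 9 · 5 = 585.
Solve pairwise, accumulating the modulus:
  Start with x ≡ 6 (mod 13).
  Combine with x ≡ 8 (mod 9): since gcd(13, 9) = 1, we get a unique residue mod 117.
    Write x = 6 + 13·t and substitute into x ≡ 8 (mod 9): 13·t ≡ 8 − 6 = 2 (mod 9).
    Reduce coefficients mod 9: 4·t ≡ 2 (mod 9).
    The inverse of 4 mod 9 is 7 (since 4·7 = 28 = 3·9 + 1), so t ≡ 7·2 = 14 ≡ 5 (mod 9).
    Then x = 6 + 13·5 = 71, valid modulo lcm(13, 9) = 117: x ≡ 71 (mod 117).
  Combine with x ≡ 4 (mod 5): since gcd(117, 5) = 1, we get a unique residue mod 585.
    Write x = 71 + 117·t and substitute into x ≡ 4 (mod 5): 117·t ≡ 4 − 71 = -67 (mod 5).
    Reduce coefficients mod 5: 2·t ≡ 3 (mod 5).
    The inverse of 2 mod 5 is 3 (since 2·3 = 6 = 1·5 + 1), so t ≡ 3·3 = 9 ≡ 4 (mod 5).
    Then x = 71 + 117·4 = 539, valid modulo lcm(117, 5) = 585: x ≡ 539 (mod 585).
Verify: 539 mod 13 = 6 ✓, 539 mod 9 = 8 ✓, 539 mod 5 = 4 ✓.

x ≡ 539 (mod 585).


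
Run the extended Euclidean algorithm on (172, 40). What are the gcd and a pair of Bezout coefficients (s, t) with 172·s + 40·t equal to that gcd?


Euclidean algorithm on (172, 40) — divide until remainder is 0:
  172 = 4 · 40 + 12
  40 = 3 · 12 + 4
  12 = 3 · 4 + 0
gcd(172, 40) = 4.
Track Bezout coefficients alongside the remainders: start with r₀ = 172 = a·1 + b·0 (s = 1, t = 0) and r₁ = 40 = a·0 + b·1 (s = 0, t = 1); each new remainder r_{k+1} = r_{k-1} − q_k·r_k inherits s_{k+1} = s_{k-1} − q_k·s_k, t_{k+1} = t_{k-1} − q_k·t_k, so r_k = a·s_k + b·t_k at every step:
  q = 4: r = 12, s = 1 − 4·0 = 1, t = 0 − 4·1 = -4  (check: 172·1 + 40·(-4) = 12)
  q = 3: r = 4, s = 0 − 3·1 = -3, t = 1 − 3·(-4) = 13  (check: 172·(-3) + 40·13 = 4)
The row with r = 4 (the gcd) gives the Bezout coefficients s = -3, t = 13.
Result: 172 · (-3) + 40 · (13) = 4.

gcd(172, 40) = 4; s = -3, t = 13 (check: 172·(-3) + 40·13 = 4).


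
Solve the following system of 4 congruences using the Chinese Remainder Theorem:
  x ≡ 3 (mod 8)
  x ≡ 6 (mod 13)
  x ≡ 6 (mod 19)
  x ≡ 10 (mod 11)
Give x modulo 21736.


Product of moduli M = 8 · 13 · 19 · 11 = 21736.
Merge one congruence at a time:
  Start: x ≡ 3 (mod 8).
  Combine with x ≡ 6 (mod 13); new modulus lcm = 104.
    Write x = 3 + 8·t and substitute into x ≡ 6 (mod 13): 8·t ≡ 6 − 3 = 3 (mod 13).
    The inverse of 8 mod 13 is 5 (since 8·5 = 40 = 3·13 + 1), so t ≡ 5·3 = 15 ≡ 2 (mod 13).
    Then x = 3 + 8·2 = 19, valid modulo lcm(8, 13) = 104: x ≡ 19 (mod 104).
  Combine with x ≡ 6 (mod 19); new modulus lcm = 1976.
    Write x = 19 + 104·t and substitute into x ≡ 6 (mod 19): 104·t ≡ 6 − 19 = -13 (mod 19).
    Reduce coefficients mod 19: 9·t ≡ 6 (mod 19).
    The inverse of 9 mod 19 is 17 (since 9·17 = 153 = 8·19 + 1), so t ≡ 17·6 = 102 ≡ 7 (mod 19).
    Then x = 19 + 104·7 = 747, valid modulo lcm(104, 19) = 1976: x ≡ 747 (mod 1976).
  Combine with x ≡ 10 (mod 11); new modulus lcm = 21736.
    Write x = 747 + 1976·t and substitute into x ≡ 10 (mod 11): 1976·t ≡ 10 − 747 = -737 (mod 11).
    Reduce coefficients mod 11: 7·t ≡ 0 (mod 11).
    The inverse of 7 mod 11 is 8 (since 7·8 = 56 = 5·11 + 1), so t ≡ 8·0 = 0 ≡ 0 (mod 11).
    Then x = 747 + 1976·0 = 747, valid modulo lcm(1976, 11) = 21736: x ≡ 747 (mod 21736).
Verify against each original: 747 mod 8 = 3, 747 mod 13 = 6, 747 mod 19 = 6, 747 mod 11 = 10.

x ≡ 747 (mod 21736).


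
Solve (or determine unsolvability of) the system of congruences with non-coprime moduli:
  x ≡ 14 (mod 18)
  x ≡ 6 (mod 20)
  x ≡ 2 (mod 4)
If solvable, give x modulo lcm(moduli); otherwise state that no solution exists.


Moduli 18, 20, 4 are not pairwise coprime, so CRT works modulo lcm(m_i) when all pairwise compatibility conditions hold.
Pairwise compatibility: gcd(m_i, m_j) must divide a_i - a_j for every pair.
Merge one congruence at a time:
  Start: x ≡ 14 (mod 18).
  Combine with x ≡ 6 (mod 20): gcd(18, 20) = 2; 6 - 14 = -8, which IS divisible by 2, so compatible.
    Write x = 14 + 18·t and substitute into x ≡ 6 (mod 20): 18·t ≡ 6 − 14 = -8 (mod 20).
    Divide the congruence (and modulus) by g = 2: 9·t ≡ -4 (mod 10).
    Reduce coefficients mod 10: 9·t ≡ 6 (mod 10).
    The inverse of 9 mod 10 is 9 (since 9·9 = 81 = 8·10 + 1), so t ≡ 9·6 = 54 ≡ 4 (mod 10).
    Then x = 14 + 18·4 = 86, valid modulo lcm(18, 20) = 180: x ≡ 86 (mod 180).
  Combine with x ≡ 2 (mod 4): gcd(180, 4) = 4; 2 - 86 = -84, which IS divisible by 4, so compatible.
    Write x = 86 + 180·t and substitute into x ≡ 2 (mod 4): 180·t ≡ 2 − 86 = -84 (mod 4).
    Divide the congruence (and modulus) by g = 4: 45·t ≡ -21 (mod 1).
    Modulo 1 every t works; take t = 0.
    Then x = 86 + 180·0 = 86, valid modulo lcm(180, 4) = 180: x ≡ 86 (mod 180).
Verify: 86 mod 18 = 14, 86 mod 20 = 6, 86 mod 4 = 2.

x ≡ 86 (mod 180).


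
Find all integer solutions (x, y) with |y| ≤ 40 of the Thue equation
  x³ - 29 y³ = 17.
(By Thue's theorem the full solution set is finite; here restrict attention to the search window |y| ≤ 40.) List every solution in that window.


The equation is x³ - 29y³ = 17. For fixed y, x³ = 29·y³ + 17, so a solution requires the RHS to be a perfect cube.
Strategy: iterate y from -40 to 40, compute RHS = 29·y³ + 17, and check whether it is a (positive or negative) perfect cube.
Check small values of y:
  y = 0: RHS = 17 is not a perfect cube.
  y = 1: RHS = 46 is not a perfect cube.
  y = -1: RHS = -12 is not a perfect cube.
  y = 2: RHS = 249 is not a perfect cube.
  y = -2: RHS = -215 is not a perfect cube.
  y = 3: RHS = 800 is not a perfect cube.
  y = -3: RHS = -766 is not a perfect cube.
Continuing the search up to |y| = 40 finds no solutions either.
No (x, y) in the scanned range satisfies the equation.

No integer solutions with |y| ≤ 40.


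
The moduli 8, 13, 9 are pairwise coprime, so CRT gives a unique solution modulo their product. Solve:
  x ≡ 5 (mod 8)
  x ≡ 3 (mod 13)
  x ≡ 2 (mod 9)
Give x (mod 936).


Moduli 8, 13, 9 are pairwise coprime; by CRT there is a unique solution modulo M = 8 · 13 · 9 = 936.
Solve pairwise, accumulating the modulus:
  Start with x ≡ 5 (mod 8).
  Combine with x ≡ 3 (mod 13): since gcd(8, 13) = 1, we get a unique residue mod 104.
    Write x = 5 + 8·t and substitute into x ≡ 3 (mod 13): 8·t ≡ 3 − 5 = -2 (mod 13).
    Reduce coefficients mod 13: 8·t ≡ 11 (mod 13).
    The inverse of 8 mod 13 is 5 (since 8·5 = 40 = 3·13 + 1), so t ≡ 5·11 = 55 ≡ 3 (mod 13).
    Then x = 5 + 8·3 = 29, valid modulo lcm(8, 13) = 104: x ≡ 29 (mod 104).
  Combine with x ≡ 2 (mod 9): since gcd(104, 9) = 1, we get a unique residue mod 936.
    Write x = 29 + 104·t and substitute into x ≡ 2 (mod 9): 104·t ≡ 2 − 29 = -27 (mod 9).
    Reduce coefficients mod 9: 5·t ≡ 0 (mod 9).
    The inverse of 5 mod 9 is 2 (since 5·2 = 10 = 1·9 + 1), so t ≡ 2·0 = 0 ≡ 0 (mod 9).
    Then x = 29 + 104·0 = 29, valid modulo lcm(104, 9) = 936: x ≡ 29 (mod 936).
Verify: 29 mod 8 = 5 ✓, 29 mod 13 = 3 ✓, 29 mod 9 = 2 ✓.

x ≡ 29 (mod 936).
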